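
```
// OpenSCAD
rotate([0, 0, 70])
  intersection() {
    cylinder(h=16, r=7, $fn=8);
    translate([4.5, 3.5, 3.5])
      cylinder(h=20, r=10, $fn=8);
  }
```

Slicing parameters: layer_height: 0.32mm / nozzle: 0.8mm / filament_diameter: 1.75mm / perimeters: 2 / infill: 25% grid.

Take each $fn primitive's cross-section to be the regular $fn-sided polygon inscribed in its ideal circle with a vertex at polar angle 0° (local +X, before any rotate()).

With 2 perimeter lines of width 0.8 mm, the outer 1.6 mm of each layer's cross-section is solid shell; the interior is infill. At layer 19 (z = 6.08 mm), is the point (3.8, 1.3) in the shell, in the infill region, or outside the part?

infill

At z = 6.08 mm: the r=7 cylinder contributes a regular 8-gon of circumradius 7; the r=10 cylinder at (4.5, 3.5) contributes a regular 8-gon of circumradius 10; After intersecting: the r=10 cylinder at (4.5, 3.5) partially overlaps the r=7 cylinder; clipping to the common part keeps 108.44 mm² — 1 connected region; (rotated 70° about Z; rotation is an isometry so areas/perimeters/island counts are preserved). Overall, the cross-section is a single solid region. Undo the 70° rotation: the query point maps to (2.521, -3.126) in the un-rotated model frame. The nearest boundary edge runs (2.85, -5.82)→(-2.57, -3.57); distance from the point to it = 2.36 mm. The point is inside the cross-section and 2.36 mm from the nearest boundary — more than the 1.6 mm shell width (2 × 0.8), so it's in the infill interior.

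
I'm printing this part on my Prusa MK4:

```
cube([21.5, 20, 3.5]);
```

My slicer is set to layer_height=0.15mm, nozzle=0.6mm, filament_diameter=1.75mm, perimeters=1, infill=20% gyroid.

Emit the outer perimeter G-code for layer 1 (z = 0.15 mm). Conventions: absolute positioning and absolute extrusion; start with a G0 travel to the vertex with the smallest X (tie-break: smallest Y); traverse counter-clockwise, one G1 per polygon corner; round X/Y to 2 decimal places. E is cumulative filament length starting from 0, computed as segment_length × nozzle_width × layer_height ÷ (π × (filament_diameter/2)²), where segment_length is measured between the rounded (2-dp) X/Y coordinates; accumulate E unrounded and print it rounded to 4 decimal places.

G0 X0.00 Y0.00 Z0.15
G1 X21.50 Y0.00 E0.8045
G1 X21.50 Y20.00 E1.5528
G1 X0.00 Y20.00 E2.3573
G1 X0.00 Y0.00 E3.1057

At z = 0.15 mm: the 21.5×20 cube contributes its full rectangle. The outline is a single polygon with 4 vertices. Extrusion per mm of travel: 0.6 × 0.15 / (π × 0.875²) = 0.037418. Accumulating E over each segment gives final E = 3.1057.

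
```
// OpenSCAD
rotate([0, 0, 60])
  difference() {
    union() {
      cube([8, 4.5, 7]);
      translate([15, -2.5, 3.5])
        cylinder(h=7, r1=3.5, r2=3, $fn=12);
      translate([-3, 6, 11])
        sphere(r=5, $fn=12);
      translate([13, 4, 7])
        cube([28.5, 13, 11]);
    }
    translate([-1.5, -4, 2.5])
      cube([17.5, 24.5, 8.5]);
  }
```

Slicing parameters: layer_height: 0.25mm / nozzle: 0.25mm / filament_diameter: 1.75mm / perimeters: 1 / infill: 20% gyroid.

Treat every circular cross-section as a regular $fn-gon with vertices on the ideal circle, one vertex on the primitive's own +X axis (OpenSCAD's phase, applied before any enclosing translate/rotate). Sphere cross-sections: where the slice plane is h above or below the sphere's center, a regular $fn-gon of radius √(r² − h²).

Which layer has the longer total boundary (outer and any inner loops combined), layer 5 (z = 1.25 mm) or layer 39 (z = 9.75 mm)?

Layer 5 (z = 1.25): the cube is present — its section is the full 8×4.5 rectangle (perimeter 25.00 mm); the cone at (15, -2.5) is absent (z outside [3.5, 10.5]); the sphere at (-3, 6) does not reach this height (|z−center|=9.750 > r=5); the cube at (13, 4) does not reach this height (z outside [7, 18]); Merging all regions: only the 8×4.5 cube is present, so the union is just that shape — boundary = 25.00 mm; the cube at (-1.5, -4) does not reach this height (z outside [2.5, 11]); After the difference (first − rest): none of the subtracted shapes is present at this height, so that combined region is unchanged — boundary = 25.00 mm; (rotated 60° about Z; rotation is an isometry so areas/perimeters/island counts are preserved). So its perimeter = 25.00 mm. Layer 39 (z = 9.75): the cube is absent (z outside [0, 7]); the cone at (15, -2.5) contributes a regular 12-gon of circumradius 3.054 (interpolated between r1=3.5 and r2=3 at t=0.893) (perimeter = 2·12·3.054·sin(180°/12) = 18.97 mm); the sphere at (-3, 6): section is a regular 12-gon, circumradius = √(r²−h²) = √(5²−1.25²) = 4.841 (perimeter = 2·12·4.841·sin(180°/12) = 30.07 mm); the cube at (13, 4) is present — its section is the full 28.5×13 rectangle (perimeter 83.00 mm); Taking the union: the 3 present regions are separate (no shared area or edge), so areas and boundary lengths simply add and each stays a separate island — boundary = 132.04 mm; the cube at (-1.5, -4) (footprint 17.5×24.5) is included at this height (perimeter 84.00 mm); Subtracting the remaining from the first: starting from that combined region, the 17.5×24.5 cube at (-1.5, -4) partially overlaps it — only the 75.93 mm² overlap (of its 428.75 mm²) is removed, clipping the outline — boundary = 123.60 mm; (rotated 60° about Z; rotation is an isometry so areas/perimeters/island counts are preserved). So its perimeter = 123.60 mm. Layer 39 is larger (123.60 vs 25.00 mm).

layer 39 (z = 9.75 mm)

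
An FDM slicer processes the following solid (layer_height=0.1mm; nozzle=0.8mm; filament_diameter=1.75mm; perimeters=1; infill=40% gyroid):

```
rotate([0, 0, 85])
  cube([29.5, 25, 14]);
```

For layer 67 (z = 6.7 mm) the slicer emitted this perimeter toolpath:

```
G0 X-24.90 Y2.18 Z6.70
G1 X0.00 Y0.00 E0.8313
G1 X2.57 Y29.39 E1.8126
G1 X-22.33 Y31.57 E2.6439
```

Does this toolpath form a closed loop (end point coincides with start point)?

no

Start point (G0): (-24.90, 2.18). End point (last G1): the path does not return to the start — open.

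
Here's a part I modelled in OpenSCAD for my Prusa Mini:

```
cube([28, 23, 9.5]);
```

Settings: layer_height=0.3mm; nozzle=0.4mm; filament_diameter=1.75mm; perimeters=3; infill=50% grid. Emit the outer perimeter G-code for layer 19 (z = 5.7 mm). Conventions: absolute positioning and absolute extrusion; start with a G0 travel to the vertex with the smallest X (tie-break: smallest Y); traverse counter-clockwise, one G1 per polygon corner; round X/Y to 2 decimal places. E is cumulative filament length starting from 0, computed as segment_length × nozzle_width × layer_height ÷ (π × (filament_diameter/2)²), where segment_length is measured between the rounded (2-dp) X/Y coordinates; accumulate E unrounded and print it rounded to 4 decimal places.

At z = 5.7 mm: the cube (footprint 28×23) is included at this height. The outline is a single polygon with 4 vertices. Extrusion per mm of travel: 0.4 × 0.3 / (π × 0.875²) = 0.049890. Accumulating E over each segment gives final E = 5.0888.

G0 X0.00 Y0.00 Z5.70
G1 X28.00 Y0.00 E1.3969
G1 X28.00 Y23.00 E2.5444
G1 X0.00 Y23.00 E3.9413
G1 X0.00 Y0.00 E5.0888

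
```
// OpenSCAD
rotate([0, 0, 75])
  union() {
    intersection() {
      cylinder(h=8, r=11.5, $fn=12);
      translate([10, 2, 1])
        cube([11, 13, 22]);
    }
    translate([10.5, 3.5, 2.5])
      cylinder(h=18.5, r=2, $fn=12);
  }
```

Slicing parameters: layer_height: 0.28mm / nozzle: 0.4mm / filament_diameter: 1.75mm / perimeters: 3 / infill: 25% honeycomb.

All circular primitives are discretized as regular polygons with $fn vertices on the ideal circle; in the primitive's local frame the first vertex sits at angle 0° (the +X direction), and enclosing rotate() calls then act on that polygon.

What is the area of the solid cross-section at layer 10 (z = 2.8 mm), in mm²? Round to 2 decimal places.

12.01 mm²

At z = 2.8 mm: the cylinder: section is a regular 12-gon, circumradius r=11.5 (area = (12/2)·11.500²·sin(360°/12) = 396.75 mm²); the cube at (10, 2) is present — its section is the full 11×13 rectangle (area 143.00 mm²); Keeping only the common overlap: the 11×13 cube at (10, 2) partially overlaps the r=11.5 cylinder; clipping to the common part keeps 1.73 mm² — area = 1.73 mm²; the r=2 cylinder at (10.5, 3.5) gives a regular 12-gon of circumradius 2 (constant along its height) (area = (12/2)·2.000²·sin(360°/12) = 12.00 mm²); Merging all regions: the regions partially overlap — summed areas 13.73 mm² minus the doubly-counted overlap 1.73 mm² gives 12.01 mm² — area = 12.01 mm²; (rotated 75° about Z; rotation is an isometry so areas/perimeters/island counts are preserved). Overall, the cross-section is a single solid region. Net area = 12.01 mm².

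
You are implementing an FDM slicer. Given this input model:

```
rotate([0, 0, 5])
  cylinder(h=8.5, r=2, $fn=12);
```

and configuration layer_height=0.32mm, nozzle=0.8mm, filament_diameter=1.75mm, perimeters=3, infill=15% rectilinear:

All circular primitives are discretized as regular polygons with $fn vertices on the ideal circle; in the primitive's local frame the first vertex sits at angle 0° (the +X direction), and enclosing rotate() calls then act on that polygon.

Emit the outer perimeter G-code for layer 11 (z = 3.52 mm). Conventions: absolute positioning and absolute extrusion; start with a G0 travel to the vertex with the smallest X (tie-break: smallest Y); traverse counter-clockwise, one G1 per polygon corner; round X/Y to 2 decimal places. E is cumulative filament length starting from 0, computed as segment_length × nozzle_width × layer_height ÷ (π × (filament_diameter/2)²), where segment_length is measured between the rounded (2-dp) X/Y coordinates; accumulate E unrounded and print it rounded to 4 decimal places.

At z = 3.52 mm: the r=2 cylinder gives a regular 12-gon of circumradius 2 (constant along its height); (rotated 5° about Z; rotation is an isometry so areas/perimeters/island counts are preserved). The outline is a single polygon with 12 vertices. Extrusion per mm of travel: 0.8 × 0.32 / (π × 0.875²) = 0.106432. Accumulating E over each segment gives final E = 1.3222.

G0 X-1.99 Y-0.17 Z3.52
G1 X-1.64 Y-1.15 E0.1108
G1 X-0.85 Y-1.81 E0.2203
G1 X0.17 Y-1.99 E0.3306
G1 X1.15 Y-1.64 E0.4413
G1 X1.81 Y-0.85 E0.5509
G1 X1.99 Y0.17 E0.6611
G1 X1.64 Y1.15 E0.7719
G1 X0.85 Y1.81 E0.8814
G1 X-0.17 Y1.99 E0.9917
G1 X-1.15 Y1.64 E1.1024
G1 X-1.81 Y0.85 E1.2120
G1 X-1.99 Y-0.17 E1.3222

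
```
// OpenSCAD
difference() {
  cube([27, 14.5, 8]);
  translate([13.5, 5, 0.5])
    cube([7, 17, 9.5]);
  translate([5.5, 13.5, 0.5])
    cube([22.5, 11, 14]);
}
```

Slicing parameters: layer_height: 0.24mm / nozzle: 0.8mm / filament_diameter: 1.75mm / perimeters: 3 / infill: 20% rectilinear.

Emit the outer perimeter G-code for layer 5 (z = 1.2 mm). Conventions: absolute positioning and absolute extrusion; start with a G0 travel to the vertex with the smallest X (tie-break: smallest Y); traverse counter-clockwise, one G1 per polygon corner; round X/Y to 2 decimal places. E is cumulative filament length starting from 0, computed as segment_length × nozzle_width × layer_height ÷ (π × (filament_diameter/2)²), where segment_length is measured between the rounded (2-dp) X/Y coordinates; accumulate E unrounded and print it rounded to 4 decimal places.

G0 X0.00 Y0.00 Z1.20
G1 X27.00 Y0.00 E2.1553
G1 X27.00 Y13.50 E3.2329
G1 X20.50 Y13.50 E3.7517
G1 X20.50 Y5.00 E4.4302
G1 X13.50 Y5.00 E4.9890
G1 X13.50 Y13.50 E5.6675
G1 X5.50 Y13.50 E6.3061
G1 X5.50 Y14.50 E6.3859
G1 X0.00 Y14.50 E6.8250
G1 X0.00 Y0.00 E7.9824

At z = 1.2 mm: the cube (footprint 27×14.5) is included at this height; the cube at (13.5, 5) is present — its section is the full 7×17 rectangle; the 22.5×11 cube at (5.5, 13.5) contributes its full rectangle; After the difference (first − rest): starting from the 27×14.5 cube, the 7×17 cube at (13.5, 5) partially overlaps it — only the 66.50 mm² overlap (of its 119.00 mm²) is removed, clipping the outline; the 22.5×11 cube at (5.5, 13.5) partially overlaps it — only the 14.50 mm² overlap (of its 247.50 mm²) is removed, clipping the outline — 1 connected region. The outline is a single polygon with 10 vertices. Extrusion per mm of travel: 0.8 × 0.24 / (π × 0.875²) = 0.079824. Accumulating E over each segment gives final E = 7.9824.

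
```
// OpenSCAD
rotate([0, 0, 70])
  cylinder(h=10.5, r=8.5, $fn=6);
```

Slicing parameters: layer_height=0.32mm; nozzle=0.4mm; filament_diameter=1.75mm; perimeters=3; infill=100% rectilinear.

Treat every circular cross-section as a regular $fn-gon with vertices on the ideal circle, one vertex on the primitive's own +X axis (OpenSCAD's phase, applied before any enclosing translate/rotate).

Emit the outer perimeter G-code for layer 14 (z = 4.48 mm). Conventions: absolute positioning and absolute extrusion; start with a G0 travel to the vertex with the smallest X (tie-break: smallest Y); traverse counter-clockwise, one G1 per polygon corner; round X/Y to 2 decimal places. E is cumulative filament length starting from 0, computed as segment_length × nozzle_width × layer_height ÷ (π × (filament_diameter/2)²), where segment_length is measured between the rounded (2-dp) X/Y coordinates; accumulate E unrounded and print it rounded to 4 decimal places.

At z = 4.48 mm: the r=8.5 cylinder gives a regular 6-gon of circumradius 8.5 (constant along its height); (whole slice rotated 70° about Z — lengths, areas and connectivity unchanged). The outline is a single polygon with 6 vertices. Extrusion per mm of travel: 0.4 × 0.32 / (π × 0.875²) = 0.053216. Accumulating E over each segment gives final E = 2.7140.

G0 X-8.37 Y-1.48 Z4.48
G1 X-2.91 Y-7.99 E0.4522
G1 X5.46 Y-6.51 E0.9045
G1 X8.37 Y1.48 E1.3570
G1 X2.91 Y7.99 E1.8092
G1 X-5.46 Y6.51 E2.2615
G1 X-8.37 Y-1.48 E2.7140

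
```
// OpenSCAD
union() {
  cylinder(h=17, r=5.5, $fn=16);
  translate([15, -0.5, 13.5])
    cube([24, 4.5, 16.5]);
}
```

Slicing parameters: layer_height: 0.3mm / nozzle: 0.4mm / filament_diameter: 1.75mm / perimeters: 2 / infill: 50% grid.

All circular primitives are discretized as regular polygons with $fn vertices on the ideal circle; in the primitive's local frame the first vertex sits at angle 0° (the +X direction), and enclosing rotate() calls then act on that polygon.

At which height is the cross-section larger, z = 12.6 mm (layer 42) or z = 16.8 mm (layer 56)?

Layer 42 (z = 12.6): the r=5.5 cylinder contributes a regular 16-gon of circumradius 5.5 (area = (16/2)·5.500²·sin(360°/16) = 92.61 mm²); the cube at (15, -0.5) does not reach this height (z outside [13.5, 30]); Taking the union: only the r=5.5 cylinder is present, so the union is just that shape — area = 92.61 mm². So its area = 92.61 mm². Layer 56 (z = 16.8): the r=5.5 cylinder contributes a regular 16-gon of circumradius 5.5 (area = (16/2)·5.500²·sin(360°/16) = 92.61 mm²); the cube at (15, -0.5) is present — its section is the full 24×4.5 rectangle (area 108.00 mm²); Merging all regions: the 2 present regions are separate (no shared area or edge), so areas and boundary lengths simply add and each stays a separate island — area = 200.61 mm². So its area = 200.61 mm². Layer 56 is larger (200.61 vs 92.61 mm²).

layer 56 (z = 16.8 mm)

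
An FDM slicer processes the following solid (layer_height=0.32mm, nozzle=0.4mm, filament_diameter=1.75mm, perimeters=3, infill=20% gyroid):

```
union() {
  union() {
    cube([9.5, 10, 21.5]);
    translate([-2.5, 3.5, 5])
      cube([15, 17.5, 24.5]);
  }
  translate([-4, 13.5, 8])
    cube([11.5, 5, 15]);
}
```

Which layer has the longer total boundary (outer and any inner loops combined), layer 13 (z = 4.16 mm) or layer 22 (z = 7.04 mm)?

layer 22 (z = 7.04 mm)

Layer 13 (z = 4.16): the cube (footprint 9.5×10) is included at this height (perimeter 39.00 mm); the cube at (-2.5, 3.5) does not reach this height (z outside [5, 29.5]); Taking the union: only the 9.5×10 cube is present, so the union is just that shape — boundary = 39.00 mm; the cube at (-4, 13.5) is absent (z outside [8, 23]); Taking the union: only the result so far is present, so the union is just that shape — boundary = 39.00 mm. So its perimeter = 39.00 mm. Layer 22 (z = 7.04): the 9.5×10 cube contributes its full rectangle (perimeter 39.00 mm); the cube at (-2.5, 3.5) is present — its section is the full 15×17.5 rectangle (perimeter 65.00 mm); Taking the union: the regions partially overlap (shared area 61.75 mm²), so the edge portions inside another operand are dropped and the merged outline is re-measured after clipping — boundary = 72.00 mm; the cube at (-4, 13.5) does not reach this height (z outside [8, 23]); Taking the union: only that combined region is present, so the union is just that shape — boundary = 72.00 mm. So its perimeter = 72.00 mm. Layer 22 is larger (72.00 vs 39.00 mm).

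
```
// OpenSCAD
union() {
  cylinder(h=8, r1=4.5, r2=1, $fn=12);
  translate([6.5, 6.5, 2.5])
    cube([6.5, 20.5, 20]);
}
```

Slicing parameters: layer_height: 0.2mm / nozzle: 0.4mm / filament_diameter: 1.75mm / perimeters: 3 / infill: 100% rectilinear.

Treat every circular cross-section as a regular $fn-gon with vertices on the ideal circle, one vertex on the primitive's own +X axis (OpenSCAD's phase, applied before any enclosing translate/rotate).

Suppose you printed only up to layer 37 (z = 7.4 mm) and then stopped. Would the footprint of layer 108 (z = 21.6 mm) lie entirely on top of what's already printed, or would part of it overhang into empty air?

Compare the two slices. At z = 7.4: the cone (r1=4.5→r2=1) has section circumradius 1.262 here — a regular 12-gon (area = (12/2)·1.262²·sin(360°/12) = 4.78 mm²); the 6.5×20.5 cube at (6.5, 6.5) contributes its full rectangle (area 133.25 mm²); Combining (union): the 2 present regions are separate (no shared area or edge), so areas and boundary lengths simply add and each stays a separate island — area = 138.03 mm². At z = 21.6: the cone is not intersected at this z (z outside [0, 8]); the cube at (6.5, 6.5) is present — its section is the full 6.5×20.5 rectangle (area 133.25 mm²); Taking the union: only the 6.5×20.5 cube at (6.5, 6.5) is present, so the union is just that shape — area = 133.25 mm². Checking containment: the cross-section at z = 21.6 is a subset of the cross-section at z = 7.4.

entirely on top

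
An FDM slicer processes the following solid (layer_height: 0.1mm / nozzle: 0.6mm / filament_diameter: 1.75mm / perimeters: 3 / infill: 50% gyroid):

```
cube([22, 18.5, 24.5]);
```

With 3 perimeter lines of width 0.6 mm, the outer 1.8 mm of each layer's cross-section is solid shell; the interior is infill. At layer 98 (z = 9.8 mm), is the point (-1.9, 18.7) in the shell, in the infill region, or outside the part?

At z = 9.8 mm: the 22×18.5 cube contributes its full rectangle. Overall, the cross-section is a single solid region. The nearest boundary edge runs (22.00, 18.50)→(0.00, 18.50); distance from the point to it = 1.91 mm. The point is not inside any of the regions above, so it lies outside the cross-section (1.91 mm from the nearest boundary).

outside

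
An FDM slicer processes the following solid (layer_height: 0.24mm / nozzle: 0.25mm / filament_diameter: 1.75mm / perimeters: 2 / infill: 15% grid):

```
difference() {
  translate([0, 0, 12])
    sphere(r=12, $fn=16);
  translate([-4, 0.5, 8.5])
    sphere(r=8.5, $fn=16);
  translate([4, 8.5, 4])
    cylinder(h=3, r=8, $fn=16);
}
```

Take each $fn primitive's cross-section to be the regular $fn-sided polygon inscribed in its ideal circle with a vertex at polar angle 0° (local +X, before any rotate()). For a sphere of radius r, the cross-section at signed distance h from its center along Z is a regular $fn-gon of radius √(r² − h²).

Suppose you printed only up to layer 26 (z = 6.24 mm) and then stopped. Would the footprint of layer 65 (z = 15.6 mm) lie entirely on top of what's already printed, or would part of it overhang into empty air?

Compare the two slices. At z = 6.24: the r=12 sphere slices to a regular 16-gon of circumradius 10.527 (√(r²−h²) with h=5.76 from center) (area = (16/2)·10.527²·sin(360°/16) = 339.28 mm²); the sphere at (-4, 0.5): section is a regular 16-gon, circumradius = √(r²−h²) = √(8.5²−2.26²) = 8.194 (area = (16/2)·8.194²·sin(360°/16) = 205.55 mm²); the r=8 cylinder at (4, 8.5) contributes a regular 16-gon of circumradius 8 (area = (16/2)·8.000²·sin(360°/16) = 195.93 mm²); Subtracting the remaining from the first: starting from the r=12 sphere (339.28 mm²), the r=8.5 sphere at (-4, 0.5) partially overlaps it — only the 185.70 mm² overlap (of its 205.55 mm²) is removed, clipping the outline; the r=8 cylinder at (4, 8.5) partially overlaps it — only the 60.48 mm² overlap (of its 195.93 mm²) is removed, clipping the outline — area = 93.10 mm². At z = 15.6: the r=12 sphere contributes a regular 16-gon of circumradius √(12²−3.6²) = 11.447 (area = (16/2)·11.447²·sin(360°/16) = 401.17 mm²); the r=8.5 sphere at (-4, 0.5) slices to a regular 16-gon of circumradius 4.673 (√(r²−h²) with h=7.1 from center) (area = (16/2)·4.673²·sin(360°/16) = 66.86 mm²); the cylinder at (4, 8.5) is absent (z outside [4, 7]); After the difference (first − rest): starting from the r=12 sphere (401.17 mm²), the r=8.5 sphere at (-4, 0.5) lies wholly inside it (removes its full 66.86 mm² and its 29.18 mm outline becomes a hole wall) — area = 334.31 mm². Checking containment: at z = 15.6 the cross-section extends beyond the z = 6.24 cross-section by about 241.22 mm².

part overhangs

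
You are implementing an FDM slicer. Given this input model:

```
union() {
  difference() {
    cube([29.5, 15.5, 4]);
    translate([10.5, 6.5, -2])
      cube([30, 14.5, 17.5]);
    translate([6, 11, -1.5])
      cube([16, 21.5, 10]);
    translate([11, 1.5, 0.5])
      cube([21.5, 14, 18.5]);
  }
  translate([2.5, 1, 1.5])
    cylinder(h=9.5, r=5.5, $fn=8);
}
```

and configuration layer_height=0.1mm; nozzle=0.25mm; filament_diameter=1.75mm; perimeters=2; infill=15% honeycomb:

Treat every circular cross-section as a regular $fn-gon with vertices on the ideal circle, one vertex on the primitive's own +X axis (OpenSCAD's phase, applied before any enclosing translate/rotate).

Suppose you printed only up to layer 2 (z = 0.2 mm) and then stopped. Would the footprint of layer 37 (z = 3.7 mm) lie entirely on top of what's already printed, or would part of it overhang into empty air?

part overhangs

Compare the two slices. At z = 0.2: the cube (footprint 29.5×15.5) is included at this height (area 457.25 mm²); the cube at (10.5, 6.5) is present — its section is the full 30×14.5 rectangle (area 435.00 mm²); the cube at (6, 11) is present — its section is the full 16×21.5 rectangle (area 344.00 mm²); the cube at (11, 1.5) does not reach this height (z outside [0.5, 19]); Subtracting the remaining from the first: starting from the 29.5×15.5 cube (457.25 mm²), the 30×14.5 cube at (10.5, 6.5) partially overlaps it — only the 171.00 mm² overlap (of its 435.00 mm²) is removed, clipping the outline; the 16×21.5 cube at (6, 11) partially overlaps it — only the 20.25 mm² overlap (of its 344.00 mm²) is removed, clipping the outline — area = 266.00 mm²; the cylinder at (2.5, 1) does not reach this height (z outside [1.5, 11]); Taking the union: only that combined region is present, so the union is just that shape — area = 266.00 mm². At z = 3.7: the cube (footprint 29.5×15.5) is included at this height (area 457.25 mm²); the cube at (10.5, 6.5) (footprint 30×14.5) is included at this height (area 435.00 mm²); the cube at (6, 11) (footprint 16×21.5) is included at this height (area 344.00 mm²); the 21.5×14 cube at (11, 1.5) contributes its full rectangle (area 301.00 mm²); After the difference (first − rest): starting from the 29.5×15.5 cube (457.25 mm²), the 30×14.5 cube at (10.5, 6.5) partially overlaps it — only the 171.00 mm² overlap (of its 435.00 mm²) is removed, clipping the outline; the 16×21.5 cube at (6, 11) partially overlaps it — only the 20.25 mm² overlap (of its 344.00 mm²) is removed, clipping the outline; the 21.5×14 cube at (11, 1.5) partially overlaps it — only the 92.50 mm² overlap (of its 301.00 mm²) is removed, clipping the outline — area = 173.50 mm²; the cylinder at (2.5, 1): section is a regular 8-gon, circumradius r=5.5 (area = (8/2)·5.500²·sin(360°/8) = 85.56 mm²); Taking the union: the regions partially overlap — summed areas 259.06 mm² minus the doubly-counted overlap 41.64 mm² gives 217.42 mm² — area = 217.42 mm². Checking containment: at z = 3.7 the cross-section extends beyond the z = 0.2 cross-section by about 43.92 mm².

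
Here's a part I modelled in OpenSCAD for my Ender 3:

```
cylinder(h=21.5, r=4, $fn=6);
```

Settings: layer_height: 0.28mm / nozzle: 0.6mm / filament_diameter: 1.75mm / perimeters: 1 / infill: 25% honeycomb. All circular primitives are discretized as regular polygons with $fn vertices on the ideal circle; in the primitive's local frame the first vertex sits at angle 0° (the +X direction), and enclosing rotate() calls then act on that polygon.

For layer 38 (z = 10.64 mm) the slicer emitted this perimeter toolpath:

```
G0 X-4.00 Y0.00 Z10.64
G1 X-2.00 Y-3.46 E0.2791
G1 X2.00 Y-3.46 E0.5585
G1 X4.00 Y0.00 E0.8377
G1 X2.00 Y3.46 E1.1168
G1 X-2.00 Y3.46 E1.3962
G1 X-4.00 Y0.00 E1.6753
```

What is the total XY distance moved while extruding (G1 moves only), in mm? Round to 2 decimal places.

23.99 mm

Sum the Euclidean lengths of each G1 segment: total = 23.99 mm.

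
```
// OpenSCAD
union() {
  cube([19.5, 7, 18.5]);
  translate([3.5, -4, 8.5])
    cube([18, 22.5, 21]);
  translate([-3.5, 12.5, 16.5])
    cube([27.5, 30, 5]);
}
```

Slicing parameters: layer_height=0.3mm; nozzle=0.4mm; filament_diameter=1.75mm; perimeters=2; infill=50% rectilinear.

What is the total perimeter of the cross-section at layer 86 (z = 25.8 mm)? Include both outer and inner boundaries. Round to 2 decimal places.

81.00 mm

At z = 25.8 mm: the cube does not reach this height (z outside [0, 18.5]); the cube at (3.5, -4) is present — its section is the full 18×22.5 rectangle (perimeter 81.00 mm); the cube at (-3.5, 12.5) is not intersected at this z (z outside [16.5, 21.5]); Combining (union): only the 18×22.5 cube at (3.5, -4) is present, so the union is just that shape — boundary = 81.00 mm. Overall, the cross-section is a single solid region. Total boundary length (outer) = 81.00 mm.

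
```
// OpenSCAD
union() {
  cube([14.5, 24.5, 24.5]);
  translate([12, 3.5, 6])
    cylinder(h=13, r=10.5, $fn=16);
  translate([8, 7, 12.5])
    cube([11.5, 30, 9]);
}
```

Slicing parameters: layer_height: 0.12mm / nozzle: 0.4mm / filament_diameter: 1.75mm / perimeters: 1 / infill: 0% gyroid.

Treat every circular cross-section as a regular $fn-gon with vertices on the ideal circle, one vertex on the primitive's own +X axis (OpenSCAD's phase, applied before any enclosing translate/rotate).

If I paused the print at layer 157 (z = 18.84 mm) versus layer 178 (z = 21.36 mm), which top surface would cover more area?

Layer 157 (z = 18.84): the 14.5×24.5 cube contributes its full rectangle (area 355.25 mm²); the cylinder at (12, 3.5): section is a regular 16-gon, circumradius r=10.5 (area = (16/2)·10.500²·sin(360°/16) = 337.53 mm²); the 11.5×30 cube at (8, 7) contributes its full rectangle (area 345.00 mm²); Combining (union): the regions partially overlap — summed areas 1037.78 mm² minus the doubly-counted overlap 295.22 mm² gives 742.55 mm² — area = 742.55 mm². So its area = 742.55 mm². Layer 178 (z = 21.36): the 14.5×24.5 cube contributes its full rectangle (area 355.25 mm²); the cylinder at (12, 3.5) does not reach this height (z outside [6, 19]); the cube at (8, 7) is present — its section is the full 11.5×30 rectangle (area 345.00 mm²); Combining (union): the regions partially overlap — summed areas 700.25 mm² minus the doubly-counted overlap 113.75 mm² gives 586.50 mm² — area = 586.50 mm². So its area = 586.50 mm². Layer 157 is larger (742.55 vs 586.50 mm²).

layer 157 (z = 18.84 mm)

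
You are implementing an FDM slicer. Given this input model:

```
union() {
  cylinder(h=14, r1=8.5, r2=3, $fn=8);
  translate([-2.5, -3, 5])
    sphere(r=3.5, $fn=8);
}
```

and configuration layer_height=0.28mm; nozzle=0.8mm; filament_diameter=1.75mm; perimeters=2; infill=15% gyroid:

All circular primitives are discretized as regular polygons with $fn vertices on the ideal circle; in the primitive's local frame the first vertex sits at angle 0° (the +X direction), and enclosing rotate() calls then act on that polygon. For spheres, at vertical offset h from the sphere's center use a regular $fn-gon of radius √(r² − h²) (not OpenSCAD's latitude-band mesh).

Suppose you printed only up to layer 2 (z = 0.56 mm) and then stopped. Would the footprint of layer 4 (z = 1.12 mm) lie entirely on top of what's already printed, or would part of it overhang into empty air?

Compare the two slices. At z = 0.56: the cone (r1=8.5→r2=3) has section circumradius 8.280 here — a regular 8-gon (area = (8/2)·8.280²·sin(360°/8) = 193.91 mm²); the sphere at (-2.5, -3) is absent (|z−center|=4.440 > r=3.5); Combining (union): only the cone is present, so the union is just that shape — area = 193.91 mm². At z = 1.12: the cone (r1=8.5→r2=3) has section circumradius 8.060 here — a regular 8-gon (area = (8/2)·8.060²·sin(360°/8) = 183.74 mm²); the sphere at (-2.5, -3) is absent (|z−center|=3.880 > r=3.5); Combining (union): only the cone is present, so the union is just that shape — area = 183.74 mm². Checking containment: the cross-section at z = 1.12 is a subset of the cross-section at z = 0.56.

entirely on top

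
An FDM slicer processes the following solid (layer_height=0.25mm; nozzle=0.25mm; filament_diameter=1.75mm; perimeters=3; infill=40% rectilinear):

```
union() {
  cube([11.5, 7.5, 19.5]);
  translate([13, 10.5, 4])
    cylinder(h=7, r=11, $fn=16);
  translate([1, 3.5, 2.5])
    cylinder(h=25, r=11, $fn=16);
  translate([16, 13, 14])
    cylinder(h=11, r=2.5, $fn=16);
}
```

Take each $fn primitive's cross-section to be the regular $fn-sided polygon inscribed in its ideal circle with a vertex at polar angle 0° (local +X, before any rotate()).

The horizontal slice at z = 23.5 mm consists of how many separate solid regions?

At z = 23.5 mm: the cube is absent (z outside [0, 19.5]); the cylinder at (13, 10.5) is not intersected at this z (z outside [4, 11]); the r=11 cylinder at (1, 3.5) contributes a regular 16-gon of circumradius 11; the r=2.5 cylinder at (16, 13) gives a regular 16-gon of circumradius 2.5 (constant along its height); Taking the union: the 2 present regions are separate (no shared area or edge), so areas and boundary lengths simply add and each stays a separate island — 2 connected regions. The result has 2 disconnected regions.

2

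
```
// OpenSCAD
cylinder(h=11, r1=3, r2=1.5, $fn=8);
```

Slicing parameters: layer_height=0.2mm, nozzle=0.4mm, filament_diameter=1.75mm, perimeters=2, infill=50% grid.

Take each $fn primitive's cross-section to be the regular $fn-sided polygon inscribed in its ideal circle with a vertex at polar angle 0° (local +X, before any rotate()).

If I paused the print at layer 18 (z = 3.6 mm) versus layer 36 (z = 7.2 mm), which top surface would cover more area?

layer 18 (z = 3.6 mm)

Layer 18 (z = 3.6): the cone: at t=0.327 of its height the radius interpolates to r₁+(r₂−r₁)t = 2.509, giving a regular 8-gon of that circumradius (area = (8/2)·2.509²·sin(360°/8) = 17.81 mm²). So its area = 17.81 mm². Layer 36 (z = 7.2): the cone (r1=3→r2=1.5) has section circumradius 2.018 here — a regular 8-gon (area = (8/2)·2.018²·sin(360°/8) = 11.52 mm²). So its area = 11.52 mm². Layer 18 is larger (17.81 vs 11.52 mm²).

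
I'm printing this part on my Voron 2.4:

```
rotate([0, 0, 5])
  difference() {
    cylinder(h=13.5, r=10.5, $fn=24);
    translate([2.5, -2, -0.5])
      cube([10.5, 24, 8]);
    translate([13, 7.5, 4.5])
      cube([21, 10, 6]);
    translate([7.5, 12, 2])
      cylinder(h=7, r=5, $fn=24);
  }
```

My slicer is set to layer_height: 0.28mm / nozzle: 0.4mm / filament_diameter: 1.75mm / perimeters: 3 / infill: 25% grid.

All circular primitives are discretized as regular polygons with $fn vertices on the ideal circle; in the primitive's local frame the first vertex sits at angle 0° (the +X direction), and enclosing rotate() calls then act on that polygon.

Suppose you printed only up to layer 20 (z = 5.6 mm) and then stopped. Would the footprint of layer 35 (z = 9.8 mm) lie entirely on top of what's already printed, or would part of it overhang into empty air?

Compare the two slices. At z = 5.6: the r=10.5 cylinder gives a regular 24-gon of circumradius 10.5 (constant along its height) (area = (24/2)·10.500²·sin(360°/24) = 342.42 mm²); the cube at (2.5, -2) is present — its section is the full 10.5×24 rectangle (area 252.00 mm²); the cube at (13, 7.5) is present — its section is the full 21×10 rectangle (area 210.00 mm²); the r=5 cylinder at (7.5, 12) gives a regular 24-gon of circumradius 5 (constant along its height) (area = (24/2)·5.000²·sin(360°/24) = 77.65 mm²); Taking the first minus the rest: starting from the r=10.5 cylinder (342.42 mm²), the 10.5×24 cube at (2.5, -2) partially overlaps it — only the 75.50 mm² overlap (of its 252.00 mm²) is removed, clipping the outline; the 21×10 cube at (13, 7.5) misses the remaining region (no effect); the r=5 cylinder at (7.5, 12) misses the remaining region (no effect) — area = 266.92 mm²; (whole slice rotated 5° about Z — lengths, areas and connectivity unchanged). At z = 9.8: the r=10.5 cylinder gives a regular 24-gon of circumradius 10.5 (constant along its height) (area = (24/2)·10.500²·sin(360°/24) = 342.42 mm²); the cube at (2.5, -2) is not intersected at this z (z outside [-0.5, 7.5]); the cube at (13, 7.5) (footprint 21×10) is included at this height (area 210.00 mm²); the cylinder at (7.5, 12) is not intersected at this z (z outside [2, 9]); Taking the first minus the rest: starting from the r=10.5 cylinder (342.42 mm²), the 21×10 cube at (13, 7.5) misses the remaining region (no effect) — area = 342.42 mm²; (whole slice rotated 5° about Z — lengths, areas and connectivity unchanged). Checking containment: at z = 9.8 the cross-section extends beyond the z = 5.6 cross-section by about 75.50 mm².

part overhangs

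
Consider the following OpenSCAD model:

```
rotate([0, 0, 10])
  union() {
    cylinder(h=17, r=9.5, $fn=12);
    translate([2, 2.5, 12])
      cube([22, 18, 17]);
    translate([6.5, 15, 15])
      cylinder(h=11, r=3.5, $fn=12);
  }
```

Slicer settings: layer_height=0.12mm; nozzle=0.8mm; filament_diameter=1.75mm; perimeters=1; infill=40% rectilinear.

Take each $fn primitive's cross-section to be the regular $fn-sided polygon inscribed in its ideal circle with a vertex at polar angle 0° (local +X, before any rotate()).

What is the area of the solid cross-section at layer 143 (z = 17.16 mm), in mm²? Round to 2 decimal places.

At z = 17.16 mm: the cylinder is absent (z outside [0, 17]); the cube at (2, 2.5) (footprint 22×18) is included at this height (area 396.00 mm²); the r=3.5 cylinder at (6.5, 15) contributes a regular 12-gon of circumradius 3.5 (area = (12/2)·3.500²·sin(360°/12) = 36.75 mm²); Merging all regions: the r=3.5 cylinder at (6.5, 15) lies entirely inside the 22×18 cube at (2, 2.5), so the union is just the 22×18 cube at (2, 2.5) — area = 396.00 mm²; (whole slice rotated 10° about Z — lengths, areas and connectivity unchanged). Overall, the cross-section is a single solid region. Net area = 396.00 mm².

396.00 mm²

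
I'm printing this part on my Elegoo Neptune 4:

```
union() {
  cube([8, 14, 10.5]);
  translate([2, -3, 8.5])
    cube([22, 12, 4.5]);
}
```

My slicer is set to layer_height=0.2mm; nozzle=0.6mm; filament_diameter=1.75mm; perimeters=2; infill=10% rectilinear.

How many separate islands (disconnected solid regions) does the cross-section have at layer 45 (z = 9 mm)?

1

At z = 9 mm: the 8×14 cube contributes its full rectangle; the cube at (2, -3) (footprint 22×12) is included at this height; Combining (union): the regions partially overlap (shared area 54.00 mm²), so overlapping operands fuse into one piece — 1 connected region. Overall, the cross-section is a single solid region. Island count = 1.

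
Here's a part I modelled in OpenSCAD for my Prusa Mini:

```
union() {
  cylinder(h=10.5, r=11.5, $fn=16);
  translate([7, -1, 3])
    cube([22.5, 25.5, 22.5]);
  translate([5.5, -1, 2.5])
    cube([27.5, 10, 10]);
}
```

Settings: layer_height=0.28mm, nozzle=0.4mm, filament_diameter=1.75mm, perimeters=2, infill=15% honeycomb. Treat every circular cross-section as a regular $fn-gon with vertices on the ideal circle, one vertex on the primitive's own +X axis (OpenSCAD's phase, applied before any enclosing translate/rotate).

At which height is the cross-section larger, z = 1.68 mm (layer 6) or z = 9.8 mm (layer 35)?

layer 35 (z = 9.8 mm)

Layer 6 (z = 1.68): the r=11.5 cylinder gives a regular 16-gon of circumradius 11.5 (constant along its height) (area = (16/2)·11.500²·sin(360°/16) = 404.88 mm²); the cube at (7, -1) does not reach this height (z outside [3, 25.5]); the cube at (5.5, -1) is absent (z outside [2.5, 12.5]); Taking the union: only the r=11.5 cylinder is present, so the union is just that shape — area = 404.88 mm². So its area = 404.88 mm². Layer 35 (z = 9.8): the cylinder: section is a regular 16-gon, circumradius r=11.5 (area = (16/2)·11.500²·sin(360°/16) = 404.88 mm²); the cube at (7, -1) is present — its section is the full 22.5×25.5 rectangle (area 573.75 mm²); the cube at (5.5, -1) (footprint 27.5×10) is included at this height (area 275.00 mm²); Merging all regions: the regions partially overlap — summed areas 1253.63 mm² minus the doubly-counted overlap 271.57 mm² gives 982.06 mm² — area = 982.06 mm². So its area = 982.06 mm². Layer 35 is larger (982.06 vs 404.88 mm²).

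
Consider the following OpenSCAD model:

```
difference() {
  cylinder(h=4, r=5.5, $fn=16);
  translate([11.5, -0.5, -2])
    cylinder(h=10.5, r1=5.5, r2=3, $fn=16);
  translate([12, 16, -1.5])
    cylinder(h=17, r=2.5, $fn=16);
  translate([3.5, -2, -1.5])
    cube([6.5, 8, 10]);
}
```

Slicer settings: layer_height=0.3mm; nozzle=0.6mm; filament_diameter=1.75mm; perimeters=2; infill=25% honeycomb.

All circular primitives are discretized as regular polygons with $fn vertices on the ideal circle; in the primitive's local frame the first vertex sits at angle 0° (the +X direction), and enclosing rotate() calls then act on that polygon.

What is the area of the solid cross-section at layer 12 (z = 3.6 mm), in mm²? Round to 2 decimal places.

At z = 3.6 mm: the r=5.5 cylinder gives a regular 16-gon of circumradius 5.5 (constant along its height) (area = (16/2)·5.500²·sin(360°/16) = 92.61 mm²); the cone at (11.5, -0.5) (r1=5.5→r2=3) has section circumradius 4.167 here — a regular 16-gon (area = (16/2)·4.167²·sin(360°/16) = 53.15 mm²); the r=2.5 cylinder at (12, 16) contributes a regular 16-gon of circumradius 2.5 (area = (16/2)·2.500²·sin(360°/16) = 19.13 mm²); the cube at (3.5, -2) is present — its section is the full 6.5×8 rectangle (area 52.00 mm²); Subtracting the remaining from the first: starting from the r=5.5 cylinder (92.61 mm²), the cone at (11.5, -0.5) misses the remaining region (no effect); the r=2.5 cylinder at (12, 16) misses the remaining region (no effect); the 6.5×8 cube at (3.5, -2) partially overlaps it — only the 9.18 mm² overlap (of its 52.00 mm²) is removed, clipping the outline — area = 83.43 mm². Overall, the cross-section is a single solid region. Net area = 83.43 mm².

83.43 mm²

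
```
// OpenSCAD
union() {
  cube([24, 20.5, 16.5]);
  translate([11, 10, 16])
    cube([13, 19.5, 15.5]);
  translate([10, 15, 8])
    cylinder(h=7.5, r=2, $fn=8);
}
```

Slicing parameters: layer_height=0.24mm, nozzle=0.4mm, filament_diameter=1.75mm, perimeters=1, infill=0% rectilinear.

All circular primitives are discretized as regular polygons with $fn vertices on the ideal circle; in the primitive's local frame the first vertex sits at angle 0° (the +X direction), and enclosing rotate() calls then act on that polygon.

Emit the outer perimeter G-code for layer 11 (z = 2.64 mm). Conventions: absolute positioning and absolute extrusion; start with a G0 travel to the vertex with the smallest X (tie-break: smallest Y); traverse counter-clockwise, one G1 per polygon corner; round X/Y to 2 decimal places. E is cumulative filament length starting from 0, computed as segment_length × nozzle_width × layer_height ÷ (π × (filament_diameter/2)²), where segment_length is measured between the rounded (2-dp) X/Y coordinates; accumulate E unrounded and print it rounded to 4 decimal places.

G0 X0.00 Y0.00 Z2.64
G1 X24.00 Y0.00 E0.9579
G1 X24.00 Y20.50 E1.7761
G1 X0.00 Y20.50 E2.7340
G1 X0.00 Y0.00 E3.5522

At z = 2.64 mm: the cube (footprint 24×20.5) is included at this height; the cube at (11, 10) is absent (z outside [16, 31.5]); the cylinder at (10, 15) is absent (z outside [8, 15.5]); Taking the union: only the 24×20.5 cube is present, so the union is just that shape — 1 connected region. The outline is a single polygon with 4 vertices. Extrusion per mm of travel: 0.4 × 0.24 / (π × 0.875²) = 0.039912. Accumulating E over each segment gives final E = 3.5522.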